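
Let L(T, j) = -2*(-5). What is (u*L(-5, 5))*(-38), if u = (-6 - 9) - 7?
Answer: 8360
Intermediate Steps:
L(T, j) = 10
u = -22 (u = -15 - 7 = -22)
(u*L(-5, 5))*(-38) = -22*10*(-38) = -220*(-38) = 8360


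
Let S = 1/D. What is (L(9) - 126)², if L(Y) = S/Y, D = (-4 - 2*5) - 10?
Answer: 740765089/46656 ≈ 15877.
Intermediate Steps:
D = -24 (D = (-4 - 10) - 10 = -14 - 10 = -24)
S = -1/24 (S = 1/(-24) = -1/24 ≈ -0.041667)
L(Y) = -1/(24*Y)
(L(9) - 126)² = (-1/24/9 - 126)² = (-1/24*⅑ - 126)² = (-1/216 - 126)² = (-27217/216)² = 740765089/46656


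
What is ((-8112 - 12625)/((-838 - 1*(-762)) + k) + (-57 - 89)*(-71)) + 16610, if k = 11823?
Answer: 316866335/11747 ≈ 26974.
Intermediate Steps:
((-8112 - 12625)/((-838 - 1*(-762)) + k) + (-57 - 89)*(-71)) + 16610 = ((-8112 - 12625)/((-838 - 1*(-762)) + 11823) + (-57 - 89)*(-71)) + 16610 = (-20737/((-838 + 762) + 11823) - 146*(-71)) + 16610 = (-20737/(-76 + 11823) + 10366) + 16610 = (-20737/11747 + 10366) + 16610 = 121748665/11747 + 16610 = 316866335/11747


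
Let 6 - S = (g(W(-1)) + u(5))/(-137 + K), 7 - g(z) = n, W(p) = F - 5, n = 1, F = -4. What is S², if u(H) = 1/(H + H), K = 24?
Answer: 46799281/1276900 ≈ 36.651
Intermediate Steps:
W(p) = -9 (W(p) = -4 - 5 = -9)
u(H) = 1/(2*H)
g(z) = 6 (g(z) = 7 - 1*1 = 7 - 1 = 6)
S = 6841/1130 (S = 6 - (6 + (½)/5)/(-137 + 24) = 6 - (6 + (½)*(⅕))/(-113) = 6 - (6 + ⅒)*(-1)/113 = 6 - 61*(-1)/(10*113) = 6 - 1*(-61/1130) = 6 + 61/1130 = 6841/1130 ≈ 6.0540)
S² = (6841/1130)² = 46799281/1276900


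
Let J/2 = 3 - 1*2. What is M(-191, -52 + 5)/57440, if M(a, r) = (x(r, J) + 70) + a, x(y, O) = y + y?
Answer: -43/11488 ≈ -0.0037430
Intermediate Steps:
J = 2 (J = 2*(3 - 1*2) = 2*(3 - 2) = 2*1 = 2)
x(y, O) = 2*y
M(a, r) = 70 + a + 2*r (M(a, r) = (2*r + 70) + a = (70 + 2*r) + a = 70 + a + 2*r)
M(-191, -52 + 5)/57440 = (70 - 191 + 2*(-52 + 5))/57440 = (70 - 191 + 2*(-47))*(1/57440) = (70 - 191 - 94)*(1/57440) = -215*1/57440 = -43/11488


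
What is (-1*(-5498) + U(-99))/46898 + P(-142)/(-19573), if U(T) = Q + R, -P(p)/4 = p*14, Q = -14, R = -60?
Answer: -133384472/458967277 ≈ -0.29062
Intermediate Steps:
P(p) = -56*p (P(p) = -4*p*14 = -56*p)
U(T) = -74 (U(T) = -14 - 60 = -74)
(-1*(-5498) + U(-99))/46898 + P(-142)/(-19573) = (-1*(-5498) - 74)/46898 - 56*(-142)/(-19573) = (5498 - 74)*(1/46898) + 7952*(-1/19573) = 5424*(1/46898) - 7952/19573 = 2712/23449 - 7952/19573 = -133384472/458967277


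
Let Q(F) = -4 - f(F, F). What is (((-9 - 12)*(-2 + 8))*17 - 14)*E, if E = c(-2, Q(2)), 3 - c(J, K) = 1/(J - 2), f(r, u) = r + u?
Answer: -7007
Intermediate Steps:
Q(F) = -4 - 2*F (Q(F) = -4 - (F + F) = -4 - 2*F)
c(J, K) = 3 - 1/(-2 + J) (c(J, K) = 3 - 1/(J - 2) = 3 - 1/(-2 + J))
E = 13/4 (E = (-7 + 3*(-2))/(-2 - 2) = (-7 - 6)/(-4) = -1/4*(-13) = 13/4 ≈ 3.2500)
(((-9 - 12)*(-2 + 8))*17 - 14)*E = (((-9 - 12)*(-2 + 8))*17 - 14)*(13/4) = (-21*6*17 - 14)*(13/4) = (-126*17 - 14)*(13/4) = (-2142 - 14)*(13/4) = -2156*13/4 = -7007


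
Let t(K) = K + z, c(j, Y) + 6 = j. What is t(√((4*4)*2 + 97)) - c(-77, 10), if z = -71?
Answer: 12 + √129 ≈ 23.358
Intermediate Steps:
c(j, Y) = -6 + j
t(K) = -71 + K (t(K) = K - 71 = -71 + K)
t(√((4*4)*2 + 97)) - c(-77, 10) = (-71 + √((4*4)*2 + 97)) - (-6 - 77) = (-71 + √(16*2 + 97)) - 1*(-83) = (-71 + √(32 + 97)) + 83 = (-71 + √129) + 83 = 12 + √129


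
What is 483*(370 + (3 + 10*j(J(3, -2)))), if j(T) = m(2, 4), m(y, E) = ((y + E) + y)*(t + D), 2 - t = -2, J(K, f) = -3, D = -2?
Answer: 257439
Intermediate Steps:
t = 4 (t = 2 - 1*(-2) = 2 + 2 = 4)
m(y, E) = 2*E + 4*y (m(y, E) = ((y + E) + y)*(4 - 2) = ((E + y) + y)*2 = (E + 2*y)*2 = 2*E + 4*y)
j(T) = 16 (j(T) = 2*4 + 4*2 = 8 + 8 = 16)
483*(370 + (3 + 10*j(J(3, -2)))) = 483*(370 + (3 + 10*16)) = 483*(370 + (3 + 160)) = 483*(370 + 163) = 483*533 = 257439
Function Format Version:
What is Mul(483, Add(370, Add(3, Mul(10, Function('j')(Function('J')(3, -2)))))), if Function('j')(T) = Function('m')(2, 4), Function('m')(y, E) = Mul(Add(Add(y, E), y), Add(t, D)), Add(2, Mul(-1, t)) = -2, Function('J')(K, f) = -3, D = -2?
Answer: 257439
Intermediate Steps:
t = 4 (t = Add(2, Mul(-1, -2)) = Add(2, 2) = 4)
Function('m')(y, E) = Add(Mul(2, E), Mul(4, y)) (Function('m')(y, E) = Mul(Add(Add(y, E), y), Add(4, -2)) = Mul(Add(Add(E, y), y), 2) = Mul(Add(E, Mul(2, y)), 2) = Add(Mul(2, E), Mul(4, y)))
Function('j')(T) = 16 (Function('j')(T) = Add(Mul(2, 4), Mul(4, 2)) = Add(8, 8) = 16)
Mul(483, Add(370, Add(3, Mul(10, Function('j')(Function('J')(3, -2)))))) = Mul(483, Add(370, Add(3, Mul(10, 16)))) = Mul(483, Add(370, Add(3, 160))) = Mul(483, Add(370, 163)) = Mul(483, 533) = 257439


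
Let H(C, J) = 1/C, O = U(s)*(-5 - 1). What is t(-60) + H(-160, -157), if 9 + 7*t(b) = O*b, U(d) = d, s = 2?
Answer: 113753/1120 ≈ 101.57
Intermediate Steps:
O = -12 (O = 2*(-5 - 1) = 2*(-6) = -12)
H(C, J) = 1/C
t(b) = -9/7 - 12*b/7 (t(b) = -9/7 + (-12*b)/7 = -9/7 - 12*b/7)
t(-60) + H(-160, -157) = (-9/7 - 12/7*(-60)) + 1/(-160) = (-9/7 + 720/7) - 1/160 = 711/7 - 1/160 = 113753/1120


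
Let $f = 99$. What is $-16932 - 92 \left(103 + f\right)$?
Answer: $-35516$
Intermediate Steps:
$-16932 - 92 \left(103 + f\right) = -16932 - 92 \left(103 + 99\right) = -16932 - 18584 = -35516$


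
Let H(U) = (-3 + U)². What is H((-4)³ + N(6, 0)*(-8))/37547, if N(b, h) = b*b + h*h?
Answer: 126025/37547 ≈ 3.3565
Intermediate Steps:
N(b, h) = b² + h²
H((-4)³ + N(6, 0)*(-8))/37547 = (-3 + ((-4)³ + (6² + 0²)*(-8)))²/37547 = (-3 + (-64 + (36 + 0)*(-8)))²*(1/37547) = (-3 + (-64 + 36*(-8)))²*(1/37547) = (-3 + (-64 - 288))²*(1/37547) = (-3 - 352)²*(1/37547) = (-355)²*(1/37547) = 126025*(1/37547) = 126025/37547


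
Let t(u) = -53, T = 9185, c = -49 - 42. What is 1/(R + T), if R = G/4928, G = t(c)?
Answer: 4928/45263627 ≈ 0.00010887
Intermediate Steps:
c = -91
G = -53
R = -53/4928 ≈ -0.010755
1/(R + T) = 1/(-53/4928 + 9185) = 1/(45263627/4928) = 4928/45263627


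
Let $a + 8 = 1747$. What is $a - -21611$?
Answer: $23350$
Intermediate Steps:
$a = 1739$ ($a = -8 + 1747 = 1739$)
$a - -21611 = 1739 - -21611 = 1739 + 21611 = 23350$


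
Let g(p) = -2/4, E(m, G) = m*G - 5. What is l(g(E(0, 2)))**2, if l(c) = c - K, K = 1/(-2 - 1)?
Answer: 1/36 ≈ 0.027778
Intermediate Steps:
E(m, G) = -5 + G*m (E(m, G) = G*m - 5 = -5 + G*m)
g(p) = -1/2 (g(p) = -2*1/4 = -1/2)
K = -1/3 (K = 1/(-3) = -1/3 ≈ -0.33333)
l(c) = 1/3 + c (l(c) = c - 1*(-1/3) = c + 1/3 = 1/3 + c)
l(g(E(0, 2)))**2 = (1/3 - 1/2)**2 = (-1/6)**2 = 1/36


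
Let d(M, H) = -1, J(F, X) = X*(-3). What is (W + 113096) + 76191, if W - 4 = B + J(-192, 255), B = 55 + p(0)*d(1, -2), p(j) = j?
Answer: 188581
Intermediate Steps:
J(F, X) = -3*X
B = 55 (B = 55 + 0*(-1) = 55 + 0 = 55)
W = -706 (W = 4 + (55 - 3*255) = 4 + (55 - 765) = 4 - 710 = -706)
(W + 113096) + 76191 = (-706 + 113096) + 76191 = 112390 + 76191 = 188581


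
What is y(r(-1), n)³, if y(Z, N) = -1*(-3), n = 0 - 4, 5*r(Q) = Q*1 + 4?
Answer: 27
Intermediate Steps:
r(Q) = ⅘ + Q/5 (r(Q) = (Q*1 + 4)/5 = (Q + 4)/5 = (4 + Q)/5 = ⅘ + Q/5)
n = -4
y(Z, N) = 3
y(r(-1), n)³ = 3³ = 27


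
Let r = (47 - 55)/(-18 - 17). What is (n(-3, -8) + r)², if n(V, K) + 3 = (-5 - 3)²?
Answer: 4592449/1225 ≈ 3748.9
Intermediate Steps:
n(V, K) = 61 (n(V, K) = -3 + (-5 - 3)² = -3 + (-8)² = -3 + 64 = 61)
r = 8/35 (r = -8/(-35) = -8*(-1/35) = 8/35 ≈ 0.22857)
(n(-3, -8) + r)² = (61 + 8/35)² = (2143/35)² = 4592449/1225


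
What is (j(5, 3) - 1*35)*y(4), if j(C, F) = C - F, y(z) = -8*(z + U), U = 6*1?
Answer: 2640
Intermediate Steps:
U = 6
y(z) = -48 - 8*z (y(z) = -8*(z + 6) = -8*(6 + z) = -48 - 8*z)
(j(5, 3) - 1*35)*y(4) = ((5 - 1*3) - 1*35)*(-48 - 8*4) = ((5 - 3) - 35)*(-48 - 32) = (2 - 35)*(-80) = -33*(-80) = 2640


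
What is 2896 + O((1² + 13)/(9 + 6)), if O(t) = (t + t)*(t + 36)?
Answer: 667112/225 ≈ 2964.9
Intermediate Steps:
O(t) = 2*t*(36 + t) (O(t) = (2*t)*(36 + t) = 2*t*(36 + t))
2896 + O((1² + 13)/(9 + 6)) = 2896 + 2*((1² + 13)/(9 + 6))*(36 + (1² + 13)/(9 + 6)) = 2896 + 2*((1 + 13)/15)*(36 + (1 + 13)/15) = 2896 + 2*(14*(1/15))*(36 + 14*(1/15)) = 2896 + 2*(14/15)*(36 + 14/15) = 2896 + 2*(14/15)*(554/15) = 2896 + 15512/225 = 667112/225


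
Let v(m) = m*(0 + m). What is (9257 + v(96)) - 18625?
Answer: -152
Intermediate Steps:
v(m) = m² (v(m) = m*m = m²)
(9257 + v(96)) - 18625 = (9257 + 96²) - 18625 = (9257 + 9216) - 18625 = 18473 - 18625 = -152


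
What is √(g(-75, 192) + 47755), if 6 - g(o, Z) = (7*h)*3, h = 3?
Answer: √47698 ≈ 218.40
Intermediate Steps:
g(o, Z) = -57 (g(o, Z) = 6 - 7*3*3 = 6 - 21*3 = 6 - 1*63 = 6 - 63 = -57)
√(g(-75, 192) + 47755) = √(-57 + 47755) = √47698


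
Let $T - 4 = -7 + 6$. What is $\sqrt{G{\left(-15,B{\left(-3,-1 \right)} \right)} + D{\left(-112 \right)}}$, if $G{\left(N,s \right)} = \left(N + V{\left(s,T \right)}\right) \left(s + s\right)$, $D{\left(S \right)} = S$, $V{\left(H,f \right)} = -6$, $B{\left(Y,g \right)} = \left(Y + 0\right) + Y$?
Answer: $2 \sqrt{35} \approx 11.832$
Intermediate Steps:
$T = 3$ ($T = 4 + \left(-7 + 6\right) = 4 - 1 = 3$)
$B{\left(Y,g \right)} = 2 Y$ ($B{\left(Y,g \right)} = Y + Y = 2 Y$)
$G{\left(N,s \right)} = 2 s \left(-6 + N\right)$ ($G{\left(N,s \right)} = \left(N - 6\right) \left(s + s\right) = \left(-6 + N\right) 2 s = 2 s \left(-6 + N\right)$)
$\sqrt{G{\left(-15,B{\left(-3,-1 \right)} \right)} + D{\left(-112 \right)}} = \sqrt{2 \cdot 2 \left(-3\right) \left(-6 - 15\right) - 112} = \sqrt{2 \left(-6\right) \left(-21\right) - 112} = \sqrt{252 - 112} = \sqrt{140} = 2 \sqrt{35}$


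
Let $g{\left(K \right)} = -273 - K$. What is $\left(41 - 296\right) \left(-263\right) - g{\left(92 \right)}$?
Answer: $67430$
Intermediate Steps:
$\left(41 - 296\right) \left(-263\right) - g{\left(92 \right)} = \left(41 - 296\right) \left(-263\right) - \left(-273 - 92\right) = \left(-255\right) \left(-263\right) - \left(-273 - 92\right) = 67065 - -365 = 67065 + 365 = 67430$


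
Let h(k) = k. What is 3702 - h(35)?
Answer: 3667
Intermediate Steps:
3702 - h(35) = 3702 - 1*35 = 3702 - 35 = 3667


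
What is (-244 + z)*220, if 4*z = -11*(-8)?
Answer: -48840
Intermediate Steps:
z = 22 (z = (-11*(-8))/4 = (¼)*88 = 22)
(-244 + z)*220 = (-244 + 22)*220 = -222*220 = -48840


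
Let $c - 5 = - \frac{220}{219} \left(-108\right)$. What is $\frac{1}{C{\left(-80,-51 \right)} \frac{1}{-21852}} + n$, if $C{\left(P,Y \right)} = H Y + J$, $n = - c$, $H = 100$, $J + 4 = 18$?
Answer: $- \frac{20271157}{185639} \approx -109.2$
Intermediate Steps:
$J = 14$ ($J = -4 + 18 = 14$)
$c = \frac{8285}{73}$ ($c = 5 + - \frac{220}{219} \left(-108\right) = 5 + \left(-220\right) \frac{1}{219} \left(-108\right) = 5 - - \frac{7920}{73} = 5 + \frac{7920}{73} = \frac{8285}{73} \approx 113.49$)
$n = - \frac{8285}{73}$ ($n = \left(-1\right) \frac{8285}{73} = - \frac{8285}{73} \approx -113.49$)
$C{\left(P,Y \right)} = 14 + 100 Y$ ($C{\left(P,Y \right)} = 100 Y + 14 = 14 + 100 Y$)
$\frac{1}{C{\left(-80,-51 \right)} \frac{1}{-21852}} + n = \frac{1}{\left(14 + 100 \left(-51\right)\right) \frac{1}{-21852}} - \frac{8285}{73} = \frac{1}{\left(14 - 5100\right) \left(- \frac{1}{21852}\right)} - \frac{8285}{73} = \frac{1}{\left(-5086\right) \left(- \frac{1}{21852}\right)} - \frac{8285}{73} = \frac{1}{\frac{2543}{10926}} - \frac{8285}{73} = \frac{10926}{2543} - \frac{8285}{73} = - \frac{20271157}{185639}$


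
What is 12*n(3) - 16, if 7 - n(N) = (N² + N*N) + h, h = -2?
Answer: -124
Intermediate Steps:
n(N) = 9 - 2*N² (n(N) = 7 - ((N² + N*N) - 2) = 7 - ((N² + N²) - 2) = 7 - (2*N² - 2) = 7 - (-2 + 2*N²) = 7 + (2 - 2*N²) = 9 - 2*N²)
12*n(3) - 16 = 12*(9 - 2*3²) - 16 = 12*(9 - 2*9) - 16 = 12*(9 - 18) - 16 = 12*(-9) - 16 = -108 - 16 = -124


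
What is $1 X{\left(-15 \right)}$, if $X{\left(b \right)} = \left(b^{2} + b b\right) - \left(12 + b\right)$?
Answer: $453$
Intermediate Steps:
$X{\left(b \right)} = -12 - b + 2 b^{2}$ ($X{\left(b \right)} = \left(b^{2} + b^{2}\right) - \left(12 + b\right) = 2 b^{2} - \left(12 + b\right) = -12 - b + 2 b^{2}$)
$1 X{\left(-15 \right)} = 1 \left(-12 - -15 + 2 \left(-15\right)^{2}\right) = 1 \left(-12 + 15 + 2 \cdot 225\right) = 1 \left(-12 + 15 + 450\right) = 1 \cdot 453 = 453$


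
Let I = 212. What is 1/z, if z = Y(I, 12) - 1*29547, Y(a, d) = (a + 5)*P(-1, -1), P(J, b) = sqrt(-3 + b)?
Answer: -603/17820685 - 62*I/124744795 ≈ -3.3837e-5 - 4.9701e-7*I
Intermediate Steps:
Y(a, d) = 2*I*(5 + a) (Y(a, d) = (a + 5)*sqrt(-3 - 1) = (5 + a)*sqrt(-4) = (5 + a)*(2*I) = 2*I*(5 + a))
z = -29547 + 434*I (z = 2*I*(5 + 212) - 1*29547 = 2*I*217 - 29547 = 434*I - 29547 = -29547 + 434*I ≈ -29547.0 + 434.0*I)
1/z = 1/(-29547 + 434*I) = (-29547 - 434*I)/873213565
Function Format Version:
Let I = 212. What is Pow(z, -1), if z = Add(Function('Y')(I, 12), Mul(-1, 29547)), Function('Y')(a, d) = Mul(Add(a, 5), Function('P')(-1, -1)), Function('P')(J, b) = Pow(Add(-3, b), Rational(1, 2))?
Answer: Add(Rational(-603, 17820685), Mul(Rational(-62, 124744795), I)) ≈ Add(-3.3837e-5, Mul(-4.9701e-7, I))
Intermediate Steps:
Function('Y')(a, d) = Mul(2, I, Add(5, a)) (Function('Y')(a, d) = Mul(Add(a, 5), Pow(Add(-3, -1), Rational(1, 2))) = Mul(Add(5, a), Pow(-4, Rational(1, 2))) = Mul(Add(5, a), Mul(2, I)) = Mul(2, I, Add(5, a)))
z = Add(-29547, Mul(434, I)) (z = Add(Mul(2, I, Add(5, 212)), Mul(-1, 29547)) = Add(Mul(2, I, 217), -29547) = Add(Mul(434, I), -29547) = Add(-29547, Mul(434, I)) ≈ Add(-29547., Mul(434.00, I)))
Pow(z, -1) = Pow(Add(-29547, Mul(434, I)), -1) = Mul(Rational(1, 873213565), Add(-29547, Mul(-434, I)))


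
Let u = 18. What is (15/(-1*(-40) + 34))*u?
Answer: 135/37 ≈ 3.6486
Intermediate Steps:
(15/(-1*(-40) + 34))*u = (15/(-1*(-40) + 34))*18 = (15/(40 + 34))*18 = (15/74)*18 = 135/37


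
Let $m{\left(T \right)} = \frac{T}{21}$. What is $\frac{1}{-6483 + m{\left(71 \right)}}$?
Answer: $- \frac{21}{136072} \approx -0.00015433$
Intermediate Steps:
$m{\left(T \right)} = \frac{T}{21}$ ($m{\left(T \right)} = T \frac{1}{21} = \frac{T}{21}$)
$\frac{1}{-6483 + m{\left(71 \right)}} = \frac{1}{-6483 + \frac{1}{21} \cdot 71} = \frac{1}{-6483 + \frac{71}{21}} = \frac{1}{- \frac{136072}{21}} = - \frac{21}{136072}$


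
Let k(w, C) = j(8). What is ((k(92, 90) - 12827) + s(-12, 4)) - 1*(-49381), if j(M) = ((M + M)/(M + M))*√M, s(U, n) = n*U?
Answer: 36506 + 2*√2 ≈ 36509.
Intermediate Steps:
s(U, n) = U*n
j(M) = √M (j(M) = ((2*M)/((2*M)))*√M = ((2*M)*(1/(2*M)))*√M = 1*√M = √M)
k(w, C) = 2*√2 (k(w, C) = √8 = 2*√2)
((k(92, 90) - 12827) + s(-12, 4)) - 1*(-49381) = ((2*√2 - 12827) - 12*4) - 1*(-49381) = ((-12827 + 2*√2) - 48) + 49381 = (-12875 + 2*√2) + 49381 = 36506 + 2*√2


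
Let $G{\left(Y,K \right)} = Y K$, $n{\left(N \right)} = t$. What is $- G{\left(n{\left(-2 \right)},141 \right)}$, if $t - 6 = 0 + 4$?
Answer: $-1410$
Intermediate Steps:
$t = 10$ ($t = 6 + \left(0 + 4\right) = 6 + 4 = 10$)
$n{\left(N \right)} = 10$
$G{\left(Y,K \right)} = K Y$
$- G{\left(n{\left(-2 \right)},141 \right)} = - 141 \cdot 10 = \left(-1\right) 1410 = -1410$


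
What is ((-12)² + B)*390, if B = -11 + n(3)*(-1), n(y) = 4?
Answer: 50310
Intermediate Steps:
B = -15 (B = -11 + 4*(-1) = -11 - 4 = -15)
((-12)² + B)*390 = ((-12)² - 15)*390 = (144 - 15)*390 = 129*390 = 50310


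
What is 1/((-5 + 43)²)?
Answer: 1/1444 ≈ 0.00069252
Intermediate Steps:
1/((-5 + 43)²) = 1/(38²) = 1/1444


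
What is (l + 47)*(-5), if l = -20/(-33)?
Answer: -7855/33 ≈ -238.03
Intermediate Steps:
l = 20/33 (l = -20*(-1/33) = 20/33 ≈ 0.60606)
(l + 47)*(-5) = (20/33 + 47)*(-5) = (1571/33)*(-5) = -7855/33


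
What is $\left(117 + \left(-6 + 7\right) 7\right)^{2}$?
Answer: $15376$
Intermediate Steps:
$\left(117 + \left(-6 + 7\right) 7\right)^{2} = \left(117 + 1 \cdot 7\right)^{2} = \left(117 + 7\right)^{2} = 124^{2} = 15376$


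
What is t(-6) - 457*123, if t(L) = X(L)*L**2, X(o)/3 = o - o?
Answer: -56211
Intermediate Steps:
X(o) = 0 (X(o) = 3*(o - o) = 3*0 = 0)
t(L) = 0 (t(L) = 0*L**2 = 0)
t(-6) - 457*123 = 0 - 457*123 = 0 - 56211 = -56211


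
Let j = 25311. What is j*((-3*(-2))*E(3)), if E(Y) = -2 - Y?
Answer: -759330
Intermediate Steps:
j*((-3*(-2))*E(3)) = 25311*((-3*(-2))*(-2 - 1*3)) = 25311*(6*(-2 - 3)) = 25311*(6*(-5)) = 25311*(-30) = -759330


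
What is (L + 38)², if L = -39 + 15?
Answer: 196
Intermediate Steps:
L = -24
(L + 38)² = (-24 + 38)² = 14² = 196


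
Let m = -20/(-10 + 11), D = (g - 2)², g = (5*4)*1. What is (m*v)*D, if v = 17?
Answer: -110160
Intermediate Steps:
g = 20 (g = 20*1 = 20)
D = 324 (D = (20 - 2)² = 18² = 324)
m = -20 (m = -20/1 = -20*1 = -20)
(m*v)*D = -20*17*324 = -340*324 = -110160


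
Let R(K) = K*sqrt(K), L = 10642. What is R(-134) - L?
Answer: -10642 - 134*I*sqrt(134) ≈ -10642.0 - 1551.2*I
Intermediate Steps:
R(K) = K**(3/2)
R(-134) - L = (-134)**(3/2) - 1*10642 = -134*I*sqrt(134) - 10642 = -10642 - 134*I*sqrt(134)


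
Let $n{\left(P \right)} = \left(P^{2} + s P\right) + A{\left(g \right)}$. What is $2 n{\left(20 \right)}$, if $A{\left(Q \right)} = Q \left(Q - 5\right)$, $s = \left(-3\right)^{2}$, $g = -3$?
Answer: $1208$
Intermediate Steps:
$s = 9$
$A{\left(Q \right)} = Q \left(-5 + Q\right)$
$n{\left(P \right)} = 24 + P^{2} + 9 P$ ($n{\left(P \right)} = \left(P^{2} + 9 P\right) - 3 \left(-5 - 3\right) = \left(P^{2} + 9 P\right) - -24 = \left(P^{2} + 9 P\right) + 24 = 24 + P^{2} + 9 P$)
$2 n{\left(20 \right)} = 2 \left(24 + 20^{2} + 9 \cdot 20\right) = 2 \left(24 + 400 + 180\right) = 2 \cdot 604 = 1208$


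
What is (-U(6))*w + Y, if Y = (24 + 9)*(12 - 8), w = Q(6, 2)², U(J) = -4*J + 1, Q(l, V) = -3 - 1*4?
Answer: 1259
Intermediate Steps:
Q(l, V) = -7 (Q(l, V) = -3 - 4 = -7)
U(J) = 1 - 4*J
w = 49 (w = (-7)² = 49)
Y = 132 (Y = 33*4 = 132)
(-U(6))*w + Y = -(1 - 4*6)*49 + 132 = -(1 - 24)*49 + 132 = -1*(-23)*49 + 132 = 23*49 + 132 = 1127 + 132 = 1259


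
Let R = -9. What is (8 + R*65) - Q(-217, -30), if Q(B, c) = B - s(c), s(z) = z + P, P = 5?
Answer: -385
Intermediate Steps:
s(z) = 5 + z (s(z) = z + 5 = 5 + z)
Q(B, c) = -5 + B - c (Q(B, c) = B - (5 + c) = B + (-5 - c) = -5 + B - c)
(8 + R*65) - Q(-217, -30) = (8 - 9*65) - (-5 - 217 - 1*(-30)) = (8 - 585) - (-5 - 217 + 30) = -577 - 1*(-192) = -577 + 192 = -385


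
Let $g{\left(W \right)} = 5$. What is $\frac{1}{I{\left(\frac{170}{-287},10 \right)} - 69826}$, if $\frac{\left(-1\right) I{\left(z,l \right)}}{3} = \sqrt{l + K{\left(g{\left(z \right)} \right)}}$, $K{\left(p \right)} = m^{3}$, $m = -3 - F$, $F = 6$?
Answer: $\frac{i}{- 69826 i + 3 \sqrt{719}} \approx -1.4321 \cdot 10^{-5} + 1.6499 \cdot 10^{-8} i$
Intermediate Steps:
$m = -9$ ($m = -3 - 6 = -9$)
$K{\left(p \right)} = -729$ ($K{\left(p \right)} = \left(-9\right)^{3} = -729$)
$I{\left(z,l \right)} = - 3 \sqrt{-729 + l}$ ($I{\left(z,l \right)} = - 3 \sqrt{l - 729} = - 3 \sqrt{-729 + l}$)
$\frac{1}{I{\left(\frac{170}{-287},10 \right)} - 69826} = \frac{1}{- 3 \sqrt{-729 + 10} - 69826} = \frac{1}{- 3 \sqrt{-719} - 69826} = \frac{1}{- 3 i \sqrt{719} - 69826} = \frac{1}{-69826 - 3 i \sqrt{719}}$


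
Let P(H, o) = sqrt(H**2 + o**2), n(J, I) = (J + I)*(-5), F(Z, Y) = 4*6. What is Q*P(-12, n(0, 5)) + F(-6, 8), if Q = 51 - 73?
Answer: 24 - 22*sqrt(769) ≈ -586.08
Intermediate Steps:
F(Z, Y) = 24
Q = -22
n(J, I) = -5*I - 5*J (n(J, I) = (I + J)*(-5) = -5*I - 5*J)
Q*P(-12, n(0, 5)) + F(-6, 8) = -22*sqrt((-12)**2 + (-5*5 - 5*0)**2) + 24 = -22*sqrt(144 + (-25 + 0)**2) + 24 = -22*sqrt(144 + (-25)**2) + 24 = -22*sqrt(144 + 625) + 24 = -22*sqrt(769) + 24 = 24 - 22*sqrt(769)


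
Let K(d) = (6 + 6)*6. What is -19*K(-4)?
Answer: -1368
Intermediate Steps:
K(d) = 72 (K(d) = 12*6 = 72)
-19*K(-4) = -19*72 = -1368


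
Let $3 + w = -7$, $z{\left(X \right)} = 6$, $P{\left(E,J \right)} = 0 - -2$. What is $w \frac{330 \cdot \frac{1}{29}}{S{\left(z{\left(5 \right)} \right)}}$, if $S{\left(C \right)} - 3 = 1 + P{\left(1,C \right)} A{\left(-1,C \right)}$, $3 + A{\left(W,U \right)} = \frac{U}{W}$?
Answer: $\frac{1650}{203} \approx 8.1281$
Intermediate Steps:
$P{\left(E,J \right)} = 2$ ($P{\left(E,J \right)} = 0 + 2 = 2$)
$A{\left(W,U \right)} = -3 + \frac{U}{W}$
$w = -10$ ($w = -3 - 7 = -10$)
$S{\left(C \right)} = -2 - 2 C$ ($S{\left(C \right)} = 3 + \left(1 + 2 \left(-3 + \frac{C}{-1}\right)\right) = 3 + \left(1 + 2 \left(-3 + C \left(-1\right)\right)\right) = 3 + \left(1 + 2 \left(-3 - C\right)\right) = 3 + \left(1 - \left(6 + 2 C\right)\right) = 3 - \left(5 + 2 C\right) = -2 - 2 C$)
$w \frac{330 \cdot \frac{1}{29}}{S{\left(z{\left(5 \right)} \right)}} = - 10 \frac{330 \cdot \frac{1}{29}}{-2 - 12} = - 10 \frac{330}{29 \left(-14\right)} = - 10 \cdot \frac{330}{29} \left(- \frac{1}{14}\right) = \left(-10\right) \left(- \frac{165}{203}\right) = \frac{1650}{203}$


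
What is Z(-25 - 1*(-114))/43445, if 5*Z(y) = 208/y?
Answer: 208/19333025 ≈ 1.0759e-5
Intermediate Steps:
Z(y) = 208/(5*y) (Z(y) = (208/y)/5 = 208/(5*y))
Z(-25 - 1*(-114))/43445 = (208/(5*(-25 - 1*(-114))))/43445 = (208/(5*(-25 + 114)))*(1/43445) = ((208/5)/89)*(1/43445) = ((208/5)*(1/89))*(1/43445) = (208/445)*(1/43445) = 208/19333025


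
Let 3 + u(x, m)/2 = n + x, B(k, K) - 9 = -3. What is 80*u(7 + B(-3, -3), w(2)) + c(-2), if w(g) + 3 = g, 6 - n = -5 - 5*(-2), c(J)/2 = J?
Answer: 1756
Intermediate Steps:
c(J) = 2*J
B(k, K) = 6 (B(k, K) = 9 - 3 = 6)
n = 1 (n = 6 - (-5 - 5*(-2)) = 6 - (-5 + 10) = 6 - 1*5 = 6 - 5 = 1)
w(g) = -3 + g
u(x, m) = -4 + 2*x (u(x, m) = -6 + 2*(1 + x) = -6 + (2 + 2*x) = -4 + 2*x)
80*u(7 + B(-3, -3), w(2)) + c(-2) = 80*(-4 + 2*(7 + 6)) + 2*(-2) = 80*(-4 + 2*13) - 4 = 80*(-4 + 26) - 4 = 80*22 - 4 = 1760 - 4 = 1756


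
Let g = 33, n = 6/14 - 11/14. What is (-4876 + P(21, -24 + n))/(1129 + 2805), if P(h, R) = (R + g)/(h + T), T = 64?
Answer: -5802319/4681460 ≈ -1.2394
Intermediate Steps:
n = -5/14 (n = 6*(1/14) - 11*1/14 = 3/7 - 11/14 = -5/14 ≈ -0.35714)
P(h, R) = (33 + R)/(64 + h) (P(h, R) = (R + 33)/(h + 64) = (33 + R)/(64 + h))
(-4876 + P(21, -24 + n))/(1129 + 2805) = (-4876 + (33 + (-24 - 5/14))/(64 + 21))/(1129 + 2805) = (-4876 + (33 - 341/14)/85)/3934 = (-4876 + (1/85)*(121/14))*(1/3934) = (-4876 + 121/1190)*(1/3934) = -5802319/1190*1/3934 = -5802319/4681460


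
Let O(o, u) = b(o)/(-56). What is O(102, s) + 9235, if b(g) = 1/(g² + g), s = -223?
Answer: 5433282959/588336 ≈ 9235.0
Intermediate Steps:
b(g) = 1/(g + g²)
O(o, u) = -1/(56*o*(1 + o)) (O(o, u) = (1/(o*(1 + o)))/(-56) = (1/(o*(1 + o)))*(-1/56) = -1/(56*o*(1 + o)))
O(102, s) + 9235 = -1/56/(102*(1 + 102)) + 9235 = -1/56*1/102/103 + 9235 = -1/56*1/102*1/103 + 9235 = -1/588336 + 9235 = 5433282959/588336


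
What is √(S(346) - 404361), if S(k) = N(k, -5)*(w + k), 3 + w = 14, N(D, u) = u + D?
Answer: 64*I*√69 ≈ 531.62*I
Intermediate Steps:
N(D, u) = D + u
w = 11 (w = -3 + 14 = 11)
S(k) = (-5 + k)*(11 + k) (S(k) = (k - 5)*(11 + k) = (-5 + k)*(11 + k))
√(S(346) - 404361) = √((-5 + 346)*(11 + 346) - 404361) = √(341*357 - 404361) = √(121737 - 404361) = √(-282624) = 64*I*√69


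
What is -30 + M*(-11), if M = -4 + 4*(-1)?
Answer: 58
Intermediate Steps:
M = -8 (M = -4 - 4 = -8)
-30 + M*(-11) = -30 - 8*(-11) = -30 + 88 = 58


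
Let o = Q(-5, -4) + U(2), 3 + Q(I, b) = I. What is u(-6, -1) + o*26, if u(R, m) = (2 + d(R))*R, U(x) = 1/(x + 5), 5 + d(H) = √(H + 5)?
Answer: -1304/7 - 6*I ≈ -186.29 - 6.0*I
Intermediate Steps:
d(H) = -5 + √(5 + H) (d(H) = -5 + √(H + 5) = -5 + √(5 + H))
U(x) = 1/(5 + x)
Q(I, b) = -3 + I
u(R, m) = R*(-3 + √(5 + R)) (u(R, m) = (2 + (-5 + √(5 + R)))*R = (-3 + √(5 + R))*R = R*(-3 + √(5 + R)))
o = -55/7 (o = (-3 - 5) + 1/(5 + 2) = -8 + 1/7 = -8 + ⅐ = -55/7 ≈ -7.8571)
u(-6, -1) + o*26 = -6*(-3 + √(5 - 6)) - 55/7*26 = -6*(-3 + √(-1)) - 1430/7 = -6*(-3 + I) - 1430/7 = (18 - 6*I) - 1430/7 = -1304/7 - 6*I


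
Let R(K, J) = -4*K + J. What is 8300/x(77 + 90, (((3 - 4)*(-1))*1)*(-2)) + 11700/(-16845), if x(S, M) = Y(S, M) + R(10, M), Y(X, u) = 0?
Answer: -4676830/23583 ≈ -198.31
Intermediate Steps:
R(K, J) = J - 4*K
x(S, M) = -40 + M (x(S, M) = 0 + (M - 4*10) = 0 + (M - 40) = 0 + (-40 + M) = -40 + M)
8300/x(77 + 90, (((3 - 4)*(-1))*1)*(-2)) + 11700/(-16845) = 8300/(-40 + (((3 - 4)*(-1))*1)*(-2)) + 11700/(-16845) = 8300/(-40 + (-1*(-1)*1)*(-2)) + 11700*(-1/16845) = 8300/(-40 + (1*1)*(-2)) - 780/1123 = 8300/(-40 + 1*(-2)) - 780/1123 = 8300/(-40 - 2) - 780/1123 = 8300/(-42) - 780/1123 = 8300*(-1/42) - 780/1123 = -4150/21 - 780/1123 = -4676830/23583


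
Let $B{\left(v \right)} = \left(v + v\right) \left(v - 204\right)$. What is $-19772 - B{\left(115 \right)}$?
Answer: $698$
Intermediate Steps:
$B{\left(v \right)} = 2 v \left(-204 + v\right)$
$-19772 - B{\left(115 \right)} = -19772 - 2 \cdot 115 \left(-204 + 115\right) = -19772 - 2 \cdot 115 \left(-89\right) = -19772 - -20470 = -19772 + 20470 = 698$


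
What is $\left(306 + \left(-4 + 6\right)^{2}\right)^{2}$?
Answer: $96100$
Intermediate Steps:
$\left(306 + \left(-4 + 6\right)^{2}\right)^{2} = \left(306 + 2^{2}\right)^{2} = \left(306 + 4\right)^{2} = 310^{2} = 96100$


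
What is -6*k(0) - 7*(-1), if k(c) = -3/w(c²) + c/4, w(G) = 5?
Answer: 53/5 ≈ 10.600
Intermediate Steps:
k(c) = -⅗ + c/4 (k(c) = -3/5 + c/4 = -3*⅕ + c*(¼) = -⅗ + c/4)
-6*k(0) - 7*(-1) = -6*(-⅗ + (¼)*0) - 7*(-1) = -6*(-⅗ + 0) + 7 = -6*(-⅗) + 7 = 18/5 + 7 = 53/5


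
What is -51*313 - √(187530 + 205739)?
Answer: -15963 - √393269 ≈ -16590.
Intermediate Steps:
-51*313 - √(187530 + 205739) = -15963 - √393269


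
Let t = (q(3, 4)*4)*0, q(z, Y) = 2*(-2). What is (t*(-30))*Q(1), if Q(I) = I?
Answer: 0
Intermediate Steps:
q(z, Y) = -4
t = 0 (t = -4*4*0 = -16*0 = 0)
(t*(-30))*Q(1) = (0*(-30))*1 = 0*1 = 0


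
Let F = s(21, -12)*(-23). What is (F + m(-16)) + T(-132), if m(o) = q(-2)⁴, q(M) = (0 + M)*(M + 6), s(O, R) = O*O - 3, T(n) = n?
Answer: -6110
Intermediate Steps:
s(O, R) = -3 + O² (s(O, R) = O² - 3 = -3 + O²)
q(M) = M*(6 + M)
F = -10074 (F = (-3 + 21²)*(-23) = (-3 + 441)*(-23) = 438*(-23) = -10074)
m(o) = 4096 (m(o) = (-2*(6 - 2))⁴ = (-2*4)⁴ = (-8)⁴ = 4096)
(F + m(-16)) + T(-132) = (-10074 + 4096) - 132 = -5978 - 132 = -6110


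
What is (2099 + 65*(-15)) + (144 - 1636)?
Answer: -368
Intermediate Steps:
(2099 + 65*(-15)) + (144 - 1636) = (2099 - 975) - 1492 = 1124 - 1492 = -368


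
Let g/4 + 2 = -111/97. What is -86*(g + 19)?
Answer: -53578/97 ≈ -552.35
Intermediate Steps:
g = -1220/97 (g = -8 + 4*(-111/97) = -8 - 444/97 = -1220/97 ≈ -12.577)
-86*(g + 19) = -86*(-1220/97 + 19) = -86*623/97 = -53578/97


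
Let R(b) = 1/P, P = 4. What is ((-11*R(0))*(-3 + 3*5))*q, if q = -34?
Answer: 1122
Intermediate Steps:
R(b) = 1/4
((-11*R(0))*(-3 + 3*5))*q = ((-11*1/4)*(-3 + 3*5))*(-34) = -11*(-3 + 15)/4*(-34) = -11/4*12*(-34) = -33*(-34) = 1122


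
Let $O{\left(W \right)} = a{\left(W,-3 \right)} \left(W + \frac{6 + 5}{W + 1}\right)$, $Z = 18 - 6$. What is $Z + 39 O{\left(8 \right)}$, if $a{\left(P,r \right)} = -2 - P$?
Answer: $- \frac{10754}{3} \approx -3584.7$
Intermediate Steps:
$Z = 12$ ($Z = 18 - 6 = 12$)
$O{\left(W \right)} = \left(-2 - W\right) \left(W + \frac{11}{1 + W}\right)$ ($O{\left(W \right)} = \left(-2 - W\right) \left(W + \frac{6 + 5}{W + 1}\right) = \left(-2 - W\right) \left(W + \frac{11}{1 + W}\right)$)
$Z + 39 O{\left(8 \right)} = 12 + 39 \left(- \frac{\left(2 + 8\right) \left(11 + 8 + 8^{2}\right)}{1 + 8}\right) = 12 + 39 \left(\left(-1\right) \frac{1}{9} \cdot 10 \left(11 + 8 + 64\right)\right) = 12 + 39 \left(\left(-1\right) \frac{1}{9} \cdot 10 \cdot 83\right) = 12 + 39 \left(- \frac{830}{9}\right) = 12 - \frac{10790}{3} = - \frac{10754}{3}$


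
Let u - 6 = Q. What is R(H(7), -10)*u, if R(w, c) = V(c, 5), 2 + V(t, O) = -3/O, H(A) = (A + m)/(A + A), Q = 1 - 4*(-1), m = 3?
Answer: -143/5 ≈ -28.600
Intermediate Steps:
Q = 5 (Q = 1 + 4 = 5)
H(A) = (3 + A)/(2*A) (H(A) = (A + 3)/(A + A) = (3 + A)/((2*A)) = (3 + A)*(1/(2*A)) = (3 + A)/(2*A))
V(t, O) = -2 - 3/O
R(w, c) = -13/5 (R(w, c) = -2 - 3/5 = -2 - 3*⅕ = -2 - ⅗ = -13/5)
u = 11 (u = 6 + 5 = 11)
R(H(7), -10)*u = -13/5*11 = -143/5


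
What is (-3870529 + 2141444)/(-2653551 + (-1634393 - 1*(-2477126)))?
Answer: 1729085/1810818 ≈ 0.95486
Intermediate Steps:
(-3870529 + 2141444)/(-2653551 + (-1634393 - 1*(-2477126))) = -1729085/(-2653551 + (-1634393 + 2477126)) = -1729085/(-2653551 + 842733) = -1729085/(-1810818) = -1729085*(-1/1810818) = 1729085/1810818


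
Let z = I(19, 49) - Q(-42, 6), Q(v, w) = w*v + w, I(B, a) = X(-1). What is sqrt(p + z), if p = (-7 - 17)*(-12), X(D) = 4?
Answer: sqrt(538) ≈ 23.195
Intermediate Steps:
I(B, a) = 4
Q(v, w) = w + v*w (Q(v, w) = v*w + w = w + v*w)
p = 288 (p = -24*(-12) = 288)
z = 250 (z = 4 - 6*(1 - 42) = 4 - 6*(-41) = 4 - 1*(-246) = 4 + 246 = 250)
sqrt(p + z) = sqrt(288 + 250) = sqrt(538)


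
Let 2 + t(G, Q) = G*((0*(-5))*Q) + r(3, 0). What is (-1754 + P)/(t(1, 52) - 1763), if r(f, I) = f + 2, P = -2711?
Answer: 893/352 ≈ 2.5369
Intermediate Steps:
r(f, I) = 2 + f
t(G, Q) = 3 (t(G, Q) = -2 + (G*((0*(-5))*Q) + (2 + 3)) = -2 + (G*(0*Q) + 5) = -2 + (G*0 + 5) = -2 + (0 + 5) = -2 + 5 = 3)
(-1754 + P)/(t(1, 52) - 1763) = (-1754 - 2711)/(3 - 1763) = -4465/(-1760) = -4465*(-1/1760) = 893/352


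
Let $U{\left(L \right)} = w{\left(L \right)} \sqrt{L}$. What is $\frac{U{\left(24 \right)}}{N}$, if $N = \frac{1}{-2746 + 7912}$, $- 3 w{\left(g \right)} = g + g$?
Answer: $- 165312 \sqrt{6} \approx -4.0493 \cdot 10^{5}$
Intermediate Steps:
$w{\left(g \right)} = - \frac{2 g}{3}$ ($w{\left(g \right)} = - \frac{g + g}{3} = - \frac{2 g}{3}$)
$N = \frac{1}{5166} \approx 0.00019357$
$U{\left(L \right)} = - \frac{2 L^{\frac{3}{2}}}{3}$ ($U{\left(L \right)} = - \frac{2 L}{3} \sqrt{L} = - \frac{2 L^{\frac{3}{2}}}{3}$)
$\frac{U{\left(24 \right)}}{N} = - \frac{2 \cdot 24^{\frac{3}{2}}}{3} \frac{1}{\frac{1}{5166}} = - \frac{2 \cdot 48 \sqrt{6}}{3} \cdot 5166 = - 32 \sqrt{6} \cdot 5166 = - 165312 \sqrt{6}$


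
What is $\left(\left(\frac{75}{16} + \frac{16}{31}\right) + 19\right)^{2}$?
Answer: $\frac{144120025}{246016} \approx 585.82$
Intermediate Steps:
$\left(\left(\frac{75}{16} + \frac{16}{31}\right) + 19\right)^{2} = \left(\frac{2581}{496} + 19\right)^{2} = \left(\frac{12005}{496}\right)^{2} = \frac{144120025}{246016}$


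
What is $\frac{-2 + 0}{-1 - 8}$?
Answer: $\frac{2}{9} \approx 0.22222$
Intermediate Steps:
$\frac{-2 + 0}{-1 - 8} = \frac{1}{-9} \left(-2\right) = \left(- \frac{1}{9}\right) \left(-2\right) = \frac{2}{9}$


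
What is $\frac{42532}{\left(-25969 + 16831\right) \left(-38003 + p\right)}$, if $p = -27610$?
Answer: $\frac{21266}{299785797} \approx 7.0937 \cdot 10^{-5}$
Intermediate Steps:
$\frac{42532}{\left(-25969 + 16831\right) \left(-38003 + p\right)} = \frac{42532}{\left(-25969 + 16831\right) \left(-38003 - 27610\right)} = \frac{42532}{\left(-9138\right) \left(-65613\right)} = \frac{42532}{599571594} = 42532 \cdot \frac{1}{599571594} = \frac{21266}{299785797}$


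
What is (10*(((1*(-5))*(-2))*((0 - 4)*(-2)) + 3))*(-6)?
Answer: -4980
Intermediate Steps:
(10*(((1*(-5))*(-2))*((0 - 4)*(-2)) + 3))*(-6) = (10*((-5*(-2))*(-4*(-2)) + 3))*(-6) = (10*(10*8 + 3))*(-6) = (10*(80 + 3))*(-6) = (10*83)*(-6) = 830*(-6) = -4980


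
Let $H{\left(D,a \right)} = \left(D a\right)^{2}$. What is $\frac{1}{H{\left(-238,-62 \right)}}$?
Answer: $\frac{1}{217739536} \approx 4.5926 \cdot 10^{-9}$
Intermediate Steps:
$H{\left(D,a \right)} = D^{2} a^{2}$
$\frac{1}{H{\left(-238,-62 \right)}} = \frac{1}{\left(-238\right)^{2} \left(-62\right)^{2}} = \frac{1}{56644 \cdot 3844} = \frac{1}{217739536}$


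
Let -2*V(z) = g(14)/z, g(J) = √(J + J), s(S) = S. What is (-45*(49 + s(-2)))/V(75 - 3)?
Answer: 152280*√7/7 ≈ 57556.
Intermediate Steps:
g(J) = √2*√J (g(J) = √(2*J) = √2*√J)
V(z) = -√7/z (V(z) = -√2*√14/(2*z) = -2*√7/(2*z) = -√7/z)
(-45*(49 + s(-2)))/V(75 - 3) = (-45*(49 - 2))/((-√7/(75 - 3))) = (-45*47)/((-1*√7/72)) = -2115*(-72*√7/7) = -(-152280)*√7/7 = 152280*√7/7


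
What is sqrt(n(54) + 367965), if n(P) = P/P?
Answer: sqrt(367966) ≈ 606.60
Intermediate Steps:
n(P) = 1
sqrt(n(54) + 367965) = sqrt(1 + 367965) = sqrt(367966)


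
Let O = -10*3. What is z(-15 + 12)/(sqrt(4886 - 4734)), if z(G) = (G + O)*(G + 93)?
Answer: -1485*sqrt(38)/38 ≈ -240.90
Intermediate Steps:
O = -30
z(G) = (-30 + G)*(93 + G) (z(G) = (G - 30)*(G + 93) = (-30 + G)*(93 + G))
z(-15 + 12)/(sqrt(4886 - 4734)) = (-2790 + (-15 + 12)**2 + 63*(-15 + 12))/(sqrt(4886 - 4734)) = (-2790 + (-3)**2 + 63*(-3))/(sqrt(152)) = (-2790 + 9 - 189)/((2*sqrt(38))) = -1485*sqrt(38)/38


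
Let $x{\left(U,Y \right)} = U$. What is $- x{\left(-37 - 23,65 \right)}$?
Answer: $60$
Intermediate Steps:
$- x{\left(-37 - 23,65 \right)} = - (-37 - 23) = \left(-1\right) \left(-60\right) = 60$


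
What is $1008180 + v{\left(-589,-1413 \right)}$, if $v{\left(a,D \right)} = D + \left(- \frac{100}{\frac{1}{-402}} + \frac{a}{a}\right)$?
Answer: $1046968$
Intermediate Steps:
$v{\left(a,D \right)} = 40201 + D$ ($v{\left(a,D \right)} = D - \left(-1 + \frac{100}{- \frac{1}{402}}\right) = D + \left(\left(-100\right) \left(-402\right) + 1\right) = D + \left(40200 + 1\right) = D + 40201 = 40201 + D$)
$1008180 + v{\left(-589,-1413 \right)} = 1008180 + \left(40201 - 1413\right) = 1008180 + 38788 = 1046968$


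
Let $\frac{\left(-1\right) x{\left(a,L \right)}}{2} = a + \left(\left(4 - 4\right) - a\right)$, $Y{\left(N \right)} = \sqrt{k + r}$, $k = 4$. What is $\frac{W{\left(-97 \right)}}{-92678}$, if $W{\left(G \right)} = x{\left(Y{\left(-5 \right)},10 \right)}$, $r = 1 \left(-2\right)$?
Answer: $0$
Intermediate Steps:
$r = -2$
$Y{\left(N \right)} = \sqrt{2}$ ($Y{\left(N \right)} = \sqrt{4 - 2} = \sqrt{2}$)
$x{\left(a,L \right)} = 0$ ($x{\left(a,L \right)} = - 2 \left(a + \left(\left(4 - 4\right) - a\right)\right) = - 2 \left(a + \left(0 - a\right)\right) = - 2 \left(a - a\right) = \left(-2\right) 0 = 0$)
$W{\left(G \right)} = 0$
$\frac{W{\left(-97 \right)}}{-92678} = \frac{0}{-92678} = 0 \left(- \frac{1}{92678}\right) = 0$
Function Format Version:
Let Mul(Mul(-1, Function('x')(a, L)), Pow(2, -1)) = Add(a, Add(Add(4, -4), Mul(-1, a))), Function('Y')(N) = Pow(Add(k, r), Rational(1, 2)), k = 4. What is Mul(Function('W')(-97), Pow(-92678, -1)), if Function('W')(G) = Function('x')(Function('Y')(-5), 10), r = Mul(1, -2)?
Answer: 0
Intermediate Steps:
r = -2
Function('Y')(N) = Pow(2, Rational(1, 2)) (Function('Y')(N) = Pow(Add(4, -2), Rational(1, 2)) = Pow(2, Rational(1, 2)))
Function('x')(a, L) = 0 (Function('x')(a, L) = Mul(-2, Add(a, Add(Add(4, -4), Mul(-1, a)))) = Mul(-2, Add(a, Add(0, Mul(-1, a)))) = Mul(-2, Add(a, Mul(-1, a))) = Mul(-2, 0) = 0)
Function('W')(G) = 0
Mul(Function('W')(-97), Pow(-92678, -1)) = Mul(0, Pow(-92678, -1)) = Mul(0, Rational(-1, 92678)) = 0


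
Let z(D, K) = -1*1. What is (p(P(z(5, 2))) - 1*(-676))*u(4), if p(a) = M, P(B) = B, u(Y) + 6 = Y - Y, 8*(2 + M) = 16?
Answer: -4056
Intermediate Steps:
M = 0 (M = -2 + (⅛)*16 = -2 + 2 = 0)
z(D, K) = -1
u(Y) = -6 (u(Y) = -6 + (Y - Y) = -6 + 0 = -6)
p(a) = 0
(p(P(z(5, 2))) - 1*(-676))*u(4) = (0 - 1*(-676))*(-6) = (0 + 676)*(-6) = 676*(-6) = -4056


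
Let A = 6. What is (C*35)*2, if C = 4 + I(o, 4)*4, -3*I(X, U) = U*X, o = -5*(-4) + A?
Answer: -28280/3 ≈ -9426.7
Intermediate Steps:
o = 26 (o = -5*(-4) + 6 = 20 + 6 = 26)
I(X, U) = -U*X/3
C = -404/3 (C = 4 - ⅓*4*26*4 = 4 - 104/3*4 = 4 - 416/3 = -404/3 ≈ -134.67)
(C*35)*2 = -404/3*35*2 = -14140/3*2 = -28280/3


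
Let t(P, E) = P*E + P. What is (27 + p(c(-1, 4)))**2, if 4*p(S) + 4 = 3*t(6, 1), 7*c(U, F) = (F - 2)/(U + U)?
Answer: 1225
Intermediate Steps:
t(P, E) = P + E*P (t(P, E) = E*P + P = P + E*P)
c(U, F) = (-2 + F)/(14*U) (c(U, F) = ((F - 2)/(U + U))/7 = ((-2 + F)/((2*U)))/7 = ((-2 + F)*(1/(2*U)))/7 = ((-2 + F)/(2*U))/7 = (-2 + F)/(14*U))
p(S) = 8 (p(S) = -1 + (3*(6*(1 + 1)))/4 = -1 + (3*(6*2))/4 = -1 + (3*12)/4 = -1 + (1/4)*36 = -1 + 9 = 8)
(27 + p(c(-1, 4)))**2 = (27 + 8)**2 = 35**2 = 1225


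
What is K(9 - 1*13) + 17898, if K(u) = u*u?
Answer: 17914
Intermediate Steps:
K(u) = u**2
K(9 - 1*13) + 17898 = (9 - 1*13)**2 + 17898 = (9 - 13)**2 + 17898 = (-4)**2 + 17898 = 16 + 17898 = 17914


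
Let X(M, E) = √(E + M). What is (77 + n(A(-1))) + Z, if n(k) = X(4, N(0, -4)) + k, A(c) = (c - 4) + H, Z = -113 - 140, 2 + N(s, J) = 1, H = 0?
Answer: -181 + √3 ≈ -179.27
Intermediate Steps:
N(s, J) = -1 (N(s, J) = -2 + 1 = -1)
Z = -253
A(c) = -4 + c (A(c) = (c - 4) + 0 = (-4 + c) + 0 = -4 + c)
n(k) = k + √3 (n(k) = √(-1 + 4) + k = √3 + k = k + √3)
(77 + n(A(-1))) + Z = (77 + ((-4 - 1) + √3)) - 253 = (77 + (-5 + √3)) - 253 = (72 + √3) - 253 = -181 + √3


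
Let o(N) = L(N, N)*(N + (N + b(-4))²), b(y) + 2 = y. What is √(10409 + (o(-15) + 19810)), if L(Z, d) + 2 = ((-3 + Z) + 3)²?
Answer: 3*√13913 ≈ 353.86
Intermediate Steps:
b(y) = -2 + y
L(Z, d) = -2 + Z² (L(Z, d) = -2 + ((-3 + Z) + 3)² = -2 + Z²)
o(N) = (-2 + N²)*(N + (-6 + N)²) (o(N) = (-2 + N²)*(N + (N + (-2 - 4))²) = (-2 + N²)*(N + (N - 6)²) = (-2 + N²)*(N + (-6 + N)²))
√(10409 + (o(-15) + 19810)) = √(10409 + ((-2 + (-15)²)*(-15 + (-6 - 15)²) + 19810)) = √(10409 + ((-2 + 225)*(-15 + (-21)²) + 19810)) = √(10409 + (223*(-15 + 441) + 19810)) = √(10409 + (223*426 + 19810)) = √(10409 + (94998 + 19810)) = √(10409 + 114808) = √125217 = 3*√13913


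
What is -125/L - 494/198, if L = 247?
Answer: -73384/24453 ≈ -3.0010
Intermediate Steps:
-125/L - 494/198 = -125/247 - 494/198 = -125*1/247 - 494*1/198 = -125/247 - 247/99 = -73384/24453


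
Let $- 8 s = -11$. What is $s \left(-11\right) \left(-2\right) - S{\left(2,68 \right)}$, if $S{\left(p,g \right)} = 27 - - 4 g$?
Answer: $- \frac{1075}{4} \approx -268.75$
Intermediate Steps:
$s = \frac{11}{8}$ ($s = \left(- \frac{1}{8}\right) \left(-11\right) = \frac{11}{8} \approx 1.375$)
$S{\left(p,g \right)} = 27 + 4 g$
$s \left(-11\right) \left(-2\right) - S{\left(2,68 \right)} = \frac{11}{8} \left(-11\right) \left(-2\right) - \left(27 + 4 \cdot 68\right) = \left(- \frac{121}{8}\right) \left(-2\right) - \left(27 + 272\right) = \frac{121}{4} - 299 = - \frac{1075}{4}$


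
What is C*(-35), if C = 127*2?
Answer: -8890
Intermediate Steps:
C = 254
C*(-35) = 254*(-35) = -8890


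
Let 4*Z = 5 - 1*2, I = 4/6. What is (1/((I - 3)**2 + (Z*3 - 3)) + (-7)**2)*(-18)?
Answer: -149706/169 ≈ -885.83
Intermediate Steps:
I = 2/3 (I = 4*(1/6) = 2/3 ≈ 0.66667)
Z = 3/4 (Z = (5 - 1*2)/4 = (5 - 2)/4 = (1/4)*3 = 3/4 ≈ 0.75000)
(1/((I - 3)**2 + (Z*3 - 3)) + (-7)**2)*(-18) = (1/((2/3 - 3)**2 + ((3/4)*3 - 3)) + (-7)**2)*(-18) = (1/((-7/3)**2 + (9/4 - 3)) + 49)*(-18) = (1/(49/9 - 3/4) + 49)*(-18) = (1/(169/36) + 49)*(-18) = (36/169 + 49)*(-18) = (8317/169)*(-18) = -149706/169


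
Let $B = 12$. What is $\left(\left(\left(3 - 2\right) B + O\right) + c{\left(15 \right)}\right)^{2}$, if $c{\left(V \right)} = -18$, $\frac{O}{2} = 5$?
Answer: $16$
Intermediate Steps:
$O = 10$ ($O = 2 \cdot 5 = 10$)
$\left(\left(\left(3 - 2\right) B + O\right) + c{\left(15 \right)}\right)^{2} = \left(\left(\left(3 - 2\right) 12 + 10\right) - 18\right)^{2} = \left(\left(1 \cdot 12 + 10\right) - 18\right)^{2} = \left(\left(12 + 10\right) - 18\right)^{2} = \left(22 - 18\right)^{2} = 4^{2} = 16$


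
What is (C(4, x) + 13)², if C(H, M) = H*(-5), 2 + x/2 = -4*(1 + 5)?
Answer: 49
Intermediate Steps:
x = -52 (x = -4 + 2*(-4*(1 + 5)) = -4 + 2*(-4*6) = -4 + 2*(-24) = -4 - 48 = -52)
C(H, M) = -5*H
(C(4, x) + 13)² = (-5*4 + 13)² = (-20 + 13)² = (-7)² = 49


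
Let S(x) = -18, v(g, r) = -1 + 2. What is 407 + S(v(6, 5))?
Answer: 389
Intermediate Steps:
v(g, r) = 1
407 + S(v(6, 5)) = 407 - 18 = 389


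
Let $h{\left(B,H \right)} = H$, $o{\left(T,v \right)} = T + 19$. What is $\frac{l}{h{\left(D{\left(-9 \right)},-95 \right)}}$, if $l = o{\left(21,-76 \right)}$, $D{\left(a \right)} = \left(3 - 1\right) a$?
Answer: $- \frac{8}{19} \approx -0.42105$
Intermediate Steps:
$D{\left(a \right)} = 2 a$
$o{\left(T,v \right)} = 19 + T$
$l = 40$ ($l = 19 + 21 = 40$)
$\frac{l}{h{\left(D{\left(-9 \right)},-95 \right)}} = \frac{40}{-95} = 40 \left(- \frac{1}{95}\right) = - \frac{8}{19}$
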